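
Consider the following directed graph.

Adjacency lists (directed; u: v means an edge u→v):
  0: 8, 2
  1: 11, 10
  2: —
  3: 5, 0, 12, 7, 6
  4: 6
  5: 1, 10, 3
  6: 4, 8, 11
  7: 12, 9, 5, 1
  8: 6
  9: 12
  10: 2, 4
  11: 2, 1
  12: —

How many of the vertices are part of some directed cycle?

9

A vertex is on a directed cycle iff it belongs to a strongly connected component of size ≥ 2 (or has a self-loop).
The vertices on cycles are {1, 3, 4, 5, 6, 7, 8, 10, 11} — 9 in total.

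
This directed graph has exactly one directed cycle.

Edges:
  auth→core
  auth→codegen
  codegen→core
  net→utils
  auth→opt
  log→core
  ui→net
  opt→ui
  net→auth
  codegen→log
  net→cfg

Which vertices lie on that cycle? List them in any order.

ui, net, opt, auth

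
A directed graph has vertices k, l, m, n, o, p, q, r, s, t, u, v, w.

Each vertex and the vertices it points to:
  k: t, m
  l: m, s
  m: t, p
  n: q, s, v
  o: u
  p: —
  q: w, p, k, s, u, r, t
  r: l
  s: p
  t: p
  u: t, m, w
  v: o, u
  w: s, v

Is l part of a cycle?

l lies on a cycle iff there is a path from l back to itself.
Exploring from l, it never reaches itself; equivalently, its strongly connected component is a singleton.

No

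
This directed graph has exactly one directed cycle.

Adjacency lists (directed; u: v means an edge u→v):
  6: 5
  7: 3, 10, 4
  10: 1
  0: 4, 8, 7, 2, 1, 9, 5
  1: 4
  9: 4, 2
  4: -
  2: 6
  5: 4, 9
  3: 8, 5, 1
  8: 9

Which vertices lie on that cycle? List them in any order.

2, 5, 6, 9

DFS with gray/black marking from 2:
2 gray
  6 gray
    5 gray
      4 gray
      4 black
      9 gray
        9→4: 4 black — skip
        9→2: 2 is gray → back edge
Back edge closes the cycle 2 → 6 → 5 → 9 → 2; its vertices are {2, 5, 6, 9}.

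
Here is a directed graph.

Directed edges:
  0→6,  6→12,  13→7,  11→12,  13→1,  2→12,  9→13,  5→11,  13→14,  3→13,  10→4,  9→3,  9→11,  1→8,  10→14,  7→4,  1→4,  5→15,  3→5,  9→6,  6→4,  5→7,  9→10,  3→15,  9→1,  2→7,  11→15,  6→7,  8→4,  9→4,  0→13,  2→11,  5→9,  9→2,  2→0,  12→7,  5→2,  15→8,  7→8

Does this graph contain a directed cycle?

Yes

DFS with white/gray/black marking, starting from 2:
2 gray
  0 gray
    13 gray
      14 gray
      14 black
      7 gray
        8 gray
          4 gray
          4 black
        8 black
        7→4: 4 black — skip
      7 black
      1 gray
        1→4: 4 black — skip
        1→8: 8 black — skip
      1 black
    13 black
    6 gray
      6→4: 4 black — skip
      6→7: 7 black — skip
      12 gray
        12→7: 7 black — skip
      12 black
    6 black
  0 black
  2→7: 7 black — skip
  2→12: 12 black — skip
  11 gray
    15 gray
      15→8: 8 black — skip
    15 black
    11→12: 12 black — skip
  11 black
2 black
9 gray
  9→11: 11 black — skip
  9→2: 2 black — skip
  10 gray
    10→14: 14 black — skip
    10→4: 4 black — skip
  10 black
  9→13: 13 black — skip
  9→6: 6 black — skip
  9→1: 1 black — skip
  3 gray
    3→13: 13 black — skip
    5 gray
      5→11: 11 black — skip
      5→2: 2 black — skip
      5→15: 15 black — skip
      5→7: 7 black — skip
      5→9: 9 is gray → back edge
Back edge found, so a cycle exists: 9 → 3 → 5 → 9.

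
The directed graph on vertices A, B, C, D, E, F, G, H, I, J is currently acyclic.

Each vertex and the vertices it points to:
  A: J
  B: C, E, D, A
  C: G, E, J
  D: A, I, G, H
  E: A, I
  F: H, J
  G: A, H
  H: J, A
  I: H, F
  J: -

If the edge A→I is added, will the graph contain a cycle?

Adding A→I creates a cycle iff I can already reach A.
Path from I: I → H → A.
So I → … → A → I is a cycle.

Yes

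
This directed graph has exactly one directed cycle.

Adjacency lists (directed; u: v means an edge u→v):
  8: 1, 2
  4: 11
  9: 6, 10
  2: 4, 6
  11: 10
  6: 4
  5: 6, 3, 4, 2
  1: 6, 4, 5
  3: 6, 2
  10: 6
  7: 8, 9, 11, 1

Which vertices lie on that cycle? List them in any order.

4, 6, 10, 11

DFS with gray/black marking from 11:
11 gray
  10 gray
    6 gray
      4 gray
        4→11: 11 is gray → back edge
Back edge closes the cycle 11 → 10 → 6 → 4 → 11; its vertices are {4, 6, 10, 11}.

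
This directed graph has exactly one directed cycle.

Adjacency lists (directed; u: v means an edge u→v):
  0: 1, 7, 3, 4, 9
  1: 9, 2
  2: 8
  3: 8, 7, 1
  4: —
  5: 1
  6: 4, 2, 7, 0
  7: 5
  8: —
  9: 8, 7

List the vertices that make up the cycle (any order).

1, 5, 7, 9

DFS with gray/black marking from 1:
1 gray
  9 gray
    8 gray
    8 black
    7 gray
      5 gray
        5→1: 1 is gray → back edge
Back edge closes the cycle 1 → 9 → 7 → 5 → 1; its vertices are {1, 5, 7, 9}.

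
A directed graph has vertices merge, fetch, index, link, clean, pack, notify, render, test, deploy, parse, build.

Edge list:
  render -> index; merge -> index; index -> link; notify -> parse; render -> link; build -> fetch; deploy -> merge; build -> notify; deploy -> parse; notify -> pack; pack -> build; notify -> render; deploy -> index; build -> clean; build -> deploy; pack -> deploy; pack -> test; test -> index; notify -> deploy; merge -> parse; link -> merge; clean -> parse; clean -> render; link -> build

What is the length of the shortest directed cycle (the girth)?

For each vertex v, BFS finds the shortest path from v back to v.
The shortest such closed walk is pack → build → notify → pack, length 3.

3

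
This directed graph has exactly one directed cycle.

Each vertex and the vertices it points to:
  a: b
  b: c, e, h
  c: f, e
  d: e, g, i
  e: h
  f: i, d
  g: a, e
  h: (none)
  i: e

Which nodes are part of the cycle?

a, b, c, d, f, g

DFS with gray/black marking from c:
c gray
  f gray
    i gray
      e gray
        h gray
        h black
      e black
    i black
    d gray
      d→e: e black — skip
      g gray
        a gray
          b gray
            b→c: c is gray → back edge
Back edge closes the cycle c → f → d → g → a → b → c; its vertices are {a, b, c, d, f, g}.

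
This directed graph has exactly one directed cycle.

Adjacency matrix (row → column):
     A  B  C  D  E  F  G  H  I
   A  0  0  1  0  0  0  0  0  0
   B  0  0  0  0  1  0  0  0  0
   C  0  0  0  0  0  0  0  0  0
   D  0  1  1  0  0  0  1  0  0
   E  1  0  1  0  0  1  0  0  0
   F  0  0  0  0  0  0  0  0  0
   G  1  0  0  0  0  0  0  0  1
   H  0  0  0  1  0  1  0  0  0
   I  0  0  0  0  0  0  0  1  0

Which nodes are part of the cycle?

D, G, H, I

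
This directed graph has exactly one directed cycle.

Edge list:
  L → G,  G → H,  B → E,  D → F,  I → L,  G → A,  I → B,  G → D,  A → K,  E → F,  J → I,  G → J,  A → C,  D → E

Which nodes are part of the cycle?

G, I, J, L

DFS with gray/black marking from G:
G gray
  D gray
    E gray
      F gray
      F black
    E black
    D→F: F black — skip
  D black
  H gray
  H black
  A gray
    K gray
    K black
    C gray
    C black
  A black
  J gray
    I gray
      L gray
        L→G: G is gray → back edge
Back edge closes the cycle G → J → I → L → G; its vertices are {G, I, J, L}.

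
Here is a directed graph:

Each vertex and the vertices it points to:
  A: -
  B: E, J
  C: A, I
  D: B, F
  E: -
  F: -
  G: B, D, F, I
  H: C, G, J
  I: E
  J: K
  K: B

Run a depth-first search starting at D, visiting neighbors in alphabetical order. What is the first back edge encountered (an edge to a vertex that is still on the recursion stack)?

K→B

DFS from D (visiting neighbors in alphabetical order); mark gray on enter, black on exit:
D gray
  B gray
    E gray
    E black
    J gray
      K gray
        K→B: B is gray → back edge
First back edge: K → B.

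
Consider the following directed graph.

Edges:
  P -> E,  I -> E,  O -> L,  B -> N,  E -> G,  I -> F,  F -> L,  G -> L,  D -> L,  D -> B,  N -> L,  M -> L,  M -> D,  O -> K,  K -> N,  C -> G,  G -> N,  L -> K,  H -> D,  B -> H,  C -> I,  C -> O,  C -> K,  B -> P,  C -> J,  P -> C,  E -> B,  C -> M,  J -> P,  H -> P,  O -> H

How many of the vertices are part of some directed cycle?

13

A vertex is on a directed cycle iff it belongs to a strongly connected component of size ≥ 2 (or has a self-loop).
The vertices on cycles are {B, C, D, E, H, I, J, K, L, M, N, O, P} — 13 in total.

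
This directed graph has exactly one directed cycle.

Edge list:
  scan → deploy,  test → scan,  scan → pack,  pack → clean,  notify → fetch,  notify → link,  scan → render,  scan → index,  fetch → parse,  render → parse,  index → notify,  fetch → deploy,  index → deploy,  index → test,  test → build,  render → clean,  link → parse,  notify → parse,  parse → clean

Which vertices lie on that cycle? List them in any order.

DFS with gray/black marking from scan:
scan gray
  index gray
    deploy gray
    deploy black
    notify gray
      link gray
        parse gray
          clean gray
          clean black
        parse black
      link black
      notify→parse: parse black — skip
      fetch gray
        fetch→deploy: deploy black — skip
        fetch→parse: parse black — skip
      fetch black
    notify black
    test gray
      build gray
      build black
      test→scan: scan is gray → back edge
Back edge closes the cycle scan → index → test → scan; its vertices are {scan, test, index}.

scan, test, index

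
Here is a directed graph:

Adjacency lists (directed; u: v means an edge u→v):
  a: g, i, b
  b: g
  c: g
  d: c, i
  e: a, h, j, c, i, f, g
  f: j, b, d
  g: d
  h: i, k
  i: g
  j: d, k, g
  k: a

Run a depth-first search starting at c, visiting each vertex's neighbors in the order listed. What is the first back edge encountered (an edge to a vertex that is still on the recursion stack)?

DFS from c (visiting each vertex's neighbors in the order listed); mark gray on enter, black on exit:
c gray
  g gray
    d gray
      d→c: c is gray → back edge
First back edge: d → c.

d->c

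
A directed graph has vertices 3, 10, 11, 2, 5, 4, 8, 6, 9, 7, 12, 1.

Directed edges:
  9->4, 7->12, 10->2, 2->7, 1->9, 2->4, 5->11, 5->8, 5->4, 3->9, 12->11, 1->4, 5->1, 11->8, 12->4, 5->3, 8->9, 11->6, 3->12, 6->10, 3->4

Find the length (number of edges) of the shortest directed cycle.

For each vertex v, BFS finds the shortest path from v back to v.
The shortest such closed walk is 11 → 6 → 10 → 2 → 7 → 12 → 11, length 6.

6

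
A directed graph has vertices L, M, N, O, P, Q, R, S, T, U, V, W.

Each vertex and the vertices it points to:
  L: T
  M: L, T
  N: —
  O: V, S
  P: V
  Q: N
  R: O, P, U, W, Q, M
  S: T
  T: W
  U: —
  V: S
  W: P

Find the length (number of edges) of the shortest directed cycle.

For each vertex v, BFS finds the shortest path from v back to v.
The shortest such closed walk is P → V → S → T → W → P, length 5.

5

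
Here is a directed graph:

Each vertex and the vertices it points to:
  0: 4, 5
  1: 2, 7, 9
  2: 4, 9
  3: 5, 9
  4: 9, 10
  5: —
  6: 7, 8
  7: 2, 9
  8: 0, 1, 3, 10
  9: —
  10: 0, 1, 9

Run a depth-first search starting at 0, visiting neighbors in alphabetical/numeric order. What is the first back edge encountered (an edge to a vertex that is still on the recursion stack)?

10→0

DFS from 0 (visiting neighbors in alphabetical/numeric order); mark gray on enter, black on exit:
0 gray
  4 gray
    9 gray
    9 black
    10 gray
      10→0: 0 is gray → back edge
First back edge: 10 → 0.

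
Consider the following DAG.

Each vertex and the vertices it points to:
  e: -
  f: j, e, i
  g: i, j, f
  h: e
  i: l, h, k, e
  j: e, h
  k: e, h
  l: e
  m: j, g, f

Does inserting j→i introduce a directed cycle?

No

Adding j→i creates a cycle iff i can already reach j.
Explore from i: no path reaches j. The graph stays acyclic.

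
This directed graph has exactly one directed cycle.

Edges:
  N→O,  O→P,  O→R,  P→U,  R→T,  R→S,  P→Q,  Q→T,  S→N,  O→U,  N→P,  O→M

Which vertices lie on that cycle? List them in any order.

DFS with gray/black marking from O:
O gray
  P gray
    Q gray
      T gray
      T black
    Q black
    U gray
    U black
  P black
  M gray
  M black
  O→U: U black — skip
  R gray
    R→T: T black — skip
    S gray
      N gray
        N→O: O is gray → back edge
Back edge closes the cycle O → R → S → N → O; its vertices are {N, O, R, S}.

N, O, R, S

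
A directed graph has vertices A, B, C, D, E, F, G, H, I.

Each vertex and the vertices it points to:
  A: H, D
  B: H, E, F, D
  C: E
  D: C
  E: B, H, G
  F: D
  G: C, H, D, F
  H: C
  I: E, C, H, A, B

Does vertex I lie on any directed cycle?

No

I lies on a cycle iff there is a path from I back to itself.
Exploring from I, it never reaches itself; equivalently, its strongly connected component is a singleton.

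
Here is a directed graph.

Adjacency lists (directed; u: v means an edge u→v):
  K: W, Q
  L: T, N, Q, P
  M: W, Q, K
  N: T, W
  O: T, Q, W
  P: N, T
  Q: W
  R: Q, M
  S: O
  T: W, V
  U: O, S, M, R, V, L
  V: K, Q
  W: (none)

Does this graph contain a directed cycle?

No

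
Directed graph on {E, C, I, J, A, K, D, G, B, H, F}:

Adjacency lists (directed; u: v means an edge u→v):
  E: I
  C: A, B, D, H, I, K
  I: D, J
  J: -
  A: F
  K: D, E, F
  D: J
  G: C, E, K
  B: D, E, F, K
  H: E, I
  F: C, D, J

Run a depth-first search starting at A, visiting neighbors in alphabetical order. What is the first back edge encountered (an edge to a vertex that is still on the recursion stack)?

DFS from A (visiting neighbors in alphabetical order); mark gray on enter, black on exit:
A gray
  F gray
    C gray
      C→A: A is gray → back edge
First back edge: C → A.

C->A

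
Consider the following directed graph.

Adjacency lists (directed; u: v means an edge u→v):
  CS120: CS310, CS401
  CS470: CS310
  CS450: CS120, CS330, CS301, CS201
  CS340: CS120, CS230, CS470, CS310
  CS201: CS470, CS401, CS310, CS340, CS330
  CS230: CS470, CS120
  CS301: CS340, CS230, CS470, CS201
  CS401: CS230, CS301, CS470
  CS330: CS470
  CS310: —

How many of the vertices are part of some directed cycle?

6

A vertex is on a directed cycle iff it belongs to a strongly connected component of size ≥ 2 (or has a self-loop).
The vertices on cycles are {CS120, CS201, CS230, CS301, CS340, CS401} — 6 in total.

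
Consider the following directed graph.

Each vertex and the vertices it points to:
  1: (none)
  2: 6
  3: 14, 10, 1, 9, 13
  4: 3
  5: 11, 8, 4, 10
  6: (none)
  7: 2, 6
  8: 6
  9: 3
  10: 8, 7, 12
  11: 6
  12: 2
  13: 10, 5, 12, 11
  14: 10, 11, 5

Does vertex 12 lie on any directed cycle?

No

12 lies on a cycle iff there is a path from 12 back to itself.
Exploring from 12, it never reaches itself; equivalently, its strongly connected component is a singleton.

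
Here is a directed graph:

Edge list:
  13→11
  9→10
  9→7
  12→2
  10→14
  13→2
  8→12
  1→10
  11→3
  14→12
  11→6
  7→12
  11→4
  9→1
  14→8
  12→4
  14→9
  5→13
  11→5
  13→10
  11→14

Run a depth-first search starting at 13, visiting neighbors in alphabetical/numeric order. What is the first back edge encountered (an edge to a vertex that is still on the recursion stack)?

DFS from 13 (visiting neighbors in alphabetical/numeric order); mark gray on enter, black on exit:
13 gray
  2 gray
  2 black
  10 gray
    14 gray
      8 gray
        12 gray
          12→2: 2 black — skip
          4 gray
          4 black
        12 black
      8 black
      9 gray
        1 gray
          1→10: 10 is gray → back edge
First back edge: 1 → 10.

1→10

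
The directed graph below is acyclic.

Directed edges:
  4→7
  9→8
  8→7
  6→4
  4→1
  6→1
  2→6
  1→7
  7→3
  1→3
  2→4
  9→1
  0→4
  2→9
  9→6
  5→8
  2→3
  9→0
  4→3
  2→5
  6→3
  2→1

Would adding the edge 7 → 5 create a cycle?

Adding 7→5 creates a cycle iff 5 can already reach 7.
Path from 5: 5 → 8 → 7.
So 5 → … → 7 → 5 is a cycle.

Yes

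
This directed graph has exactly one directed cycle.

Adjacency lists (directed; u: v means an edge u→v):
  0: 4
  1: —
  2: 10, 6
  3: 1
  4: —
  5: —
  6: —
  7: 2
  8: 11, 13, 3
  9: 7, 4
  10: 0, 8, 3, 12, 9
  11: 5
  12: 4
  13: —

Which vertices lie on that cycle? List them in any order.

DFS with gray/black marking from 10:
10 gray
  0 gray
    4 gray
    4 black
  0 black
  8 gray
    11 gray
      5 gray
      5 black
    11 black
    13 gray
    13 black
    3 gray
      1 gray
      1 black
    3 black
  8 black
  10→3: 3 black — skip
  12 gray
    12→4: 4 black — skip
  12 black
  9 gray
    7 gray
      2 gray
        2→10: 10 is gray → back edge
Back edge closes the cycle 10 → 9 → 7 → 2 → 10; its vertices are {2, 7, 9, 10}.

2, 7, 9, 10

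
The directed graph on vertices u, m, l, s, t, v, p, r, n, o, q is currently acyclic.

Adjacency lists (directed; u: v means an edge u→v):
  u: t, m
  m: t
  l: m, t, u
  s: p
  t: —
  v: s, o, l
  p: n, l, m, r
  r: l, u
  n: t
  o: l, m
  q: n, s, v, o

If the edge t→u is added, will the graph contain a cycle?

Adding t→u creates a cycle iff u can already reach t.
Path from u: u → t.
So u → … → t → u is a cycle.

Yes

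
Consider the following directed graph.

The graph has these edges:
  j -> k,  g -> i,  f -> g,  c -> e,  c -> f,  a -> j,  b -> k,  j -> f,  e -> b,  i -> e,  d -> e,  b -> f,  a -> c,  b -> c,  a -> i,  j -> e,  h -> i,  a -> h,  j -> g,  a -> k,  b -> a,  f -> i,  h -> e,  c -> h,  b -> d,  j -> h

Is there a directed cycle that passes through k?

No

k lies on a cycle iff there is a path from k back to itself.
Exploring from k, it never reaches itself; equivalently, its strongly connected component is a singleton.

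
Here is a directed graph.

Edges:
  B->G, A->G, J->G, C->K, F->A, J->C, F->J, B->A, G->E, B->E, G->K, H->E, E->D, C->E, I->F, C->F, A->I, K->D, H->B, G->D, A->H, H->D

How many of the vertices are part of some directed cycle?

7

A vertex is on a directed cycle iff it belongs to a strongly connected component of size ≥ 2 (or has a self-loop).
The vertices on cycles are {A, B, C, F, H, I, J} — 7 in total.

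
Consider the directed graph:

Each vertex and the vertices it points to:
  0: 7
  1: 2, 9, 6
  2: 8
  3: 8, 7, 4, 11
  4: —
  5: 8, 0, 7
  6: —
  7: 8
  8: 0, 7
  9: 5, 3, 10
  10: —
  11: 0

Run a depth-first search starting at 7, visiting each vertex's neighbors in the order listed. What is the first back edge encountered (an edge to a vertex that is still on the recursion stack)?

0→7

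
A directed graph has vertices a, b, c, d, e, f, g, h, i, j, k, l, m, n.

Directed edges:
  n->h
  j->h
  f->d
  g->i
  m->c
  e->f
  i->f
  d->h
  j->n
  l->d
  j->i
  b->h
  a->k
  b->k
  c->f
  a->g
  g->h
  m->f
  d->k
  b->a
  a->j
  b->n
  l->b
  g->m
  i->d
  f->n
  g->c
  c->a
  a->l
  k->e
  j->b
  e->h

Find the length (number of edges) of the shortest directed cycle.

3

For each vertex v, BFS finds the shortest path from v back to v.
The shortest such closed walk is g → c → a → g, length 3.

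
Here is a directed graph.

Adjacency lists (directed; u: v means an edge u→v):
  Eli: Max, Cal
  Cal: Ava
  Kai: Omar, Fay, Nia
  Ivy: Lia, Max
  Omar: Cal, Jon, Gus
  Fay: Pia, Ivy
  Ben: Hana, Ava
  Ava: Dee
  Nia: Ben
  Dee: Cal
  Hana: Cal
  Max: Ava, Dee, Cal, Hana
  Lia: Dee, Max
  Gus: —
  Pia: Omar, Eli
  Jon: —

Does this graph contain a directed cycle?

Yes

DFS with white/gray/black marking, starting from Omar:
Omar gray
  Cal gray
    Ava gray
      Dee gray
        Dee→Cal: Cal is gray → back edge
Back edge found, so a cycle exists: Cal → Ava → Dee → Cal.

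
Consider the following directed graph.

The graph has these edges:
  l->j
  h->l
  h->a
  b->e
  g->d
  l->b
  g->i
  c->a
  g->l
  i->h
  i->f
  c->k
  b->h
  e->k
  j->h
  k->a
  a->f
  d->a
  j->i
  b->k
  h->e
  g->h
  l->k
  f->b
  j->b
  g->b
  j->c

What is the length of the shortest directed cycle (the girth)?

For each vertex v, BFS finds the shortest path from v back to v.
The shortest such closed walk is h → l → j → h, length 3.

3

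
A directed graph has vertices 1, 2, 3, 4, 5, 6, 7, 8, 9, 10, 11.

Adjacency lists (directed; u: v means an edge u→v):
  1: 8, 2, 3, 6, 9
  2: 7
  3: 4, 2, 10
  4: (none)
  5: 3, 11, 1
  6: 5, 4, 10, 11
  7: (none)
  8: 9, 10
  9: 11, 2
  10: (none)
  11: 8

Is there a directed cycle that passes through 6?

Yes

6 is on a cycle iff 6 can reach itself via ≥1 edge.
6 → 5 → 1 → 6 — yes.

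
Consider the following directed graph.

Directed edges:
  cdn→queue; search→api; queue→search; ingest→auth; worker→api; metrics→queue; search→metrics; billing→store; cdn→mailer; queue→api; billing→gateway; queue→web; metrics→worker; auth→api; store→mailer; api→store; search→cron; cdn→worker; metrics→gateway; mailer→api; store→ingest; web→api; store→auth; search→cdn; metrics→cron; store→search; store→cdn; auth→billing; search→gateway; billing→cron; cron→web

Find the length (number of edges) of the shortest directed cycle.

For each vertex v, BFS finds the shortest path from v back to v.
The shortest such closed walk is billing → store → auth → billing, length 3.

3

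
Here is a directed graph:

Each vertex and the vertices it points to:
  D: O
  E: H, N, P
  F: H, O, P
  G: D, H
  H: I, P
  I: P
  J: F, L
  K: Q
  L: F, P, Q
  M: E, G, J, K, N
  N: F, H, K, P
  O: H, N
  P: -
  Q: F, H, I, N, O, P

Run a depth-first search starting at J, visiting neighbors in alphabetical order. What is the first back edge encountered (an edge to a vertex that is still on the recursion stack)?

N->F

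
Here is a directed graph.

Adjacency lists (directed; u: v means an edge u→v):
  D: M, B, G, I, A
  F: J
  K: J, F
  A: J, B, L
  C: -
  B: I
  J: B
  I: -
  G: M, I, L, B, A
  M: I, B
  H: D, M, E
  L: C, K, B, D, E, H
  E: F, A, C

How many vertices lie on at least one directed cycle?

6

A vertex is on a directed cycle iff it belongs to a strongly connected component of size ≥ 2 (or has a self-loop).
The vertices on cycles are {A, D, E, G, H, L} — 6 in total.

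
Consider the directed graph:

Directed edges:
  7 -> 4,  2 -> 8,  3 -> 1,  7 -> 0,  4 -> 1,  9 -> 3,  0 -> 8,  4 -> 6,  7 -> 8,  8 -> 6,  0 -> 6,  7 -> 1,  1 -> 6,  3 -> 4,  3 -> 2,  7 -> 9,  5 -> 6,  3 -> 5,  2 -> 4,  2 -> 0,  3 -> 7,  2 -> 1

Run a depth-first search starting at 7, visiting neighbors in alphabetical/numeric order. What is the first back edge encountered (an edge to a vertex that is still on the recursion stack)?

DFS from 7 (visiting neighbors in alphabetical/numeric order); mark gray on enter, black on exit:
7 gray
  0 gray
    6 gray
    6 black
    8 gray
      8→6: 6 black — skip
    8 black
  0 black
  1 gray
    1→6: 6 black — skip
  1 black
  4 gray
    4→1: 1 black — skip
    4→6: 6 black — skip
  4 black
  7→8: 8 black — skip
  9 gray
    3 gray
      3→1: 1 black — skip
      2 gray
        2→0: 0 black — skip
        2→1: 1 black — skip
        2→4: 4 black — skip
        2→8: 8 black — skip
      2 black
      3→4: 4 black — skip
      5 gray
        5→6: 6 black — skip
      5 black
      3→7: 7 is gray → back edge
First back edge: 3 → 7.

3->7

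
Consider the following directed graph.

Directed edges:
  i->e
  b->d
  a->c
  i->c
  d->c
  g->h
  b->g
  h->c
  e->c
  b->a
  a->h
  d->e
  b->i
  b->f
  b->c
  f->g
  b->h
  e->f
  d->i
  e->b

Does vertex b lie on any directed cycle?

Yes

b is on a cycle iff b can reach itself via ≥1 edge.
b → i → e → b — yes.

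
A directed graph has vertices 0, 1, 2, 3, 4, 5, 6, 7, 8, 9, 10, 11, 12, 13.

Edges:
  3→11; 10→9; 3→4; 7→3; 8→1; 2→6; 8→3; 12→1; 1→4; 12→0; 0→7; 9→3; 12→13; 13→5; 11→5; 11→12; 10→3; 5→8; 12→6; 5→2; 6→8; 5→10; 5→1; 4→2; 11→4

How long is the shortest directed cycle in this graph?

4

For each vertex v, BFS finds the shortest path from v back to v.
The shortest such closed walk is 11 → 5 → 10 → 3 → 11, length 4.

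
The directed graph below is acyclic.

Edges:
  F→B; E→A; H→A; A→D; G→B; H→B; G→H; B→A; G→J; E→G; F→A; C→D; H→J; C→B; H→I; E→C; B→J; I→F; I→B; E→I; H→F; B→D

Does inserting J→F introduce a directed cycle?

Yes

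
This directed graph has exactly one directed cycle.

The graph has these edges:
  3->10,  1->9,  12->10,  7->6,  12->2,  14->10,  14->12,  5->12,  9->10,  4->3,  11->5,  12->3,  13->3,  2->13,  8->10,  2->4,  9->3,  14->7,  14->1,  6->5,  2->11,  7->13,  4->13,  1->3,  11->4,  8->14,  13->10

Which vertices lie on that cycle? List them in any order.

2, 5, 11, 12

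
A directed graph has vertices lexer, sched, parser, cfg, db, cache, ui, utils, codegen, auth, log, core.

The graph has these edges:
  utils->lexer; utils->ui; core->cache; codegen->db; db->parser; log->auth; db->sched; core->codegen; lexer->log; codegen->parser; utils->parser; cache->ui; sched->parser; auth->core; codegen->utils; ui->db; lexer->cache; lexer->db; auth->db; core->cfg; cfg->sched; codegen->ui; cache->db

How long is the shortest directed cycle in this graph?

6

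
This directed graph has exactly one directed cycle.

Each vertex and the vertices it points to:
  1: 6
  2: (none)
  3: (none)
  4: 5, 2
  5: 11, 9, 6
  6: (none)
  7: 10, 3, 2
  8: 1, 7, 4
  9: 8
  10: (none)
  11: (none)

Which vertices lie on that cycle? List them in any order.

4, 5, 8, 9

DFS with gray/black marking from 8:
8 gray
  1 gray
    6 gray
    6 black
  1 black
  7 gray
    10 gray
    10 black
    3 gray
    3 black
    2 gray
    2 black
  7 black
  4 gray
    5 gray
      11 gray
      11 black
      9 gray
        9→8: 8 is gray → back edge
Back edge closes the cycle 8 → 4 → 5 → 9 → 8; its vertices are {4, 5, 8, 9}.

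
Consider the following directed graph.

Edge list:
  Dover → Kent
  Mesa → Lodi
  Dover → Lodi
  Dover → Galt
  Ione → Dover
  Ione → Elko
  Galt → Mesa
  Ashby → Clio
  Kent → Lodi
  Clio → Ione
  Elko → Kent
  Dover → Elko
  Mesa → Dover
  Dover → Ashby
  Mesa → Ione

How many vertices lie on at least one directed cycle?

A vertex is on a directed cycle iff it belongs to a strongly connected component of size ≥ 2 (or has a self-loop).
The vertices on cycles are {Clio, Galt, Ione, Mesa, Ashby, Dover} — 6 in total.

6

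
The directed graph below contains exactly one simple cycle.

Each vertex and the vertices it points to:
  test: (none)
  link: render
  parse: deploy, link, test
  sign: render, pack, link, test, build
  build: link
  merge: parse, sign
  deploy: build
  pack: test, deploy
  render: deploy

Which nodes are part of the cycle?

link, build, deploy, render

DFS with gray/black marking from link:
link gray
  render gray
    deploy gray
      build gray
        build→link: link is gray → back edge
Back edge closes the cycle link → render → deploy → build → link; its vertices are {link, build, deploy, render}.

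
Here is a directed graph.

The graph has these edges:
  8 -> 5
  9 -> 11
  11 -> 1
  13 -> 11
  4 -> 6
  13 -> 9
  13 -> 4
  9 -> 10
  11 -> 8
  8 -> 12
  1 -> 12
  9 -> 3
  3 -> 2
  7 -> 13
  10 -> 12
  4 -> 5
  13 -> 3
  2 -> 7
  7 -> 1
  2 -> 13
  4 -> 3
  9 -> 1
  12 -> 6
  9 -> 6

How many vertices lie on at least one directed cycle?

6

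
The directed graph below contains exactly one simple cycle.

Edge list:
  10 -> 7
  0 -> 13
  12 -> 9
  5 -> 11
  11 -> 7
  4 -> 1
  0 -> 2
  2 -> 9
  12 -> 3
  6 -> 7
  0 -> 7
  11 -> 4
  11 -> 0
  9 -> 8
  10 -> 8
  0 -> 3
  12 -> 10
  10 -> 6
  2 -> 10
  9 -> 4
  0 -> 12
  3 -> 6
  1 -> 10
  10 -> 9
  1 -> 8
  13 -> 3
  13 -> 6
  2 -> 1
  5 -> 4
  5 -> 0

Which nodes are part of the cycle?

DFS with gray/black marking from 4:
4 gray
  1 gray
    8 gray
    8 black
    10 gray
      10→8: 8 black — skip
      6 gray
        7 gray
        7 black
      6 black
      9 gray
        9→4: 4 is gray → back edge
Back edge closes the cycle 4 → 1 → 10 → 9 → 4; its vertices are {1, 4, 9, 10}.

1, 4, 9, 10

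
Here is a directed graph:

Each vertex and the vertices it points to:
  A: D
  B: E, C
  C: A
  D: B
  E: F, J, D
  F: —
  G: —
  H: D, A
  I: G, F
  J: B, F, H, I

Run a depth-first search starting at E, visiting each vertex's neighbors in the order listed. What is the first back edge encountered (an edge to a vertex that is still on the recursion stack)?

B->E

DFS from E (visiting each vertex's neighbors in the order listed); mark gray on enter, black on exit:
E gray
  F gray
  F black
  J gray
    B gray
      B→E: E is gray → back edge
First back edge: B → E.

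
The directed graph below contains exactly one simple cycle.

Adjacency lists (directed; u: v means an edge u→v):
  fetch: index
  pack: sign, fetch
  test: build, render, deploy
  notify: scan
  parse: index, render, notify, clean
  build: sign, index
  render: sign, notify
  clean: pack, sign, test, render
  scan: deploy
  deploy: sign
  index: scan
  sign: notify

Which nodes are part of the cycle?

scan, sign, deploy, notify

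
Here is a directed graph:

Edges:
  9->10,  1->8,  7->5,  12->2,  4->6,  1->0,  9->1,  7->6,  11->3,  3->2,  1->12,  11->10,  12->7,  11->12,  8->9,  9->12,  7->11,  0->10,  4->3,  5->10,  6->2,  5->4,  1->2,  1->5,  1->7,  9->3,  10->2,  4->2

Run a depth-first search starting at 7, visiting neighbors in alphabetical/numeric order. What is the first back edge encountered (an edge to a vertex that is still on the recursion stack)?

DFS from 7 (visiting neighbors in alphabetical/numeric order); mark gray on enter, black on exit:
7 gray
  5 gray
    4 gray
      2 gray
      2 black
      3 gray
        3→2: 2 black — skip
      3 black
      6 gray
        6→2: 2 black — skip
      6 black
    4 black
    10 gray
      10→2: 2 black — skip
    10 black
  5 black
  7→6: 6 black — skip
  11 gray
    11→3: 3 black — skip
    11→10: 10 black — skip
    12 gray
      12→2: 2 black — skip
      12→7: 7 is gray → back edge
First back edge: 12 → 7.

12->7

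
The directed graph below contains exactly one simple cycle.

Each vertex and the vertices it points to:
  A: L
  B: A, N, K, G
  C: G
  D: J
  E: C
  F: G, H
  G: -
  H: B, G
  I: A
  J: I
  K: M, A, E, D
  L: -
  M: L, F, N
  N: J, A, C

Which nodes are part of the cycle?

B, F, H, K, M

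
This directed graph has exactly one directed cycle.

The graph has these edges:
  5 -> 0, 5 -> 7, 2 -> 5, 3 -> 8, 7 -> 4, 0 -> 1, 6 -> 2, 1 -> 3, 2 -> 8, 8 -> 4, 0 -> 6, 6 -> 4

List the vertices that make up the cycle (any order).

DFS with gray/black marking from 5:
5 gray
  0 gray
    6 gray
      4 gray
      4 black
      2 gray
        2→5: 5 is gray → back edge
Back edge closes the cycle 5 → 0 → 6 → 2 → 5; its vertices are {0, 2, 5, 6}.

0, 2, 5, 6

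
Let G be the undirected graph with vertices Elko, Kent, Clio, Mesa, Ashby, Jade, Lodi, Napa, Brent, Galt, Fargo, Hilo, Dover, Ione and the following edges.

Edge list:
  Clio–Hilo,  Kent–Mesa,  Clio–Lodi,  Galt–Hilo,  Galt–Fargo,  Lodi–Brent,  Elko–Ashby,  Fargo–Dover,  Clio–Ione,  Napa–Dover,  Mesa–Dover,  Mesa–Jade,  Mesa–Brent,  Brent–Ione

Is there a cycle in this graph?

Yes

DFS, tracking each vertex's parent; an edge to a visited non-parent vertex closes a cycle.
Start from Brent:
visit Brent (parent –)
  visit Ione (parent Brent)
    visit Clio (parent Ione)
      visit Hilo (parent Clio)
        visit Galt (parent Hilo)
          Galt–Hilo: parent, skip
          visit Fargo (parent Galt)
            visit Dover (parent Fargo)
              visit Mesa (parent Dover)
                visit Kent (parent Mesa)
                  Kent–Mesa: parent, skip
                Mesa–Dover: parent, skip
                visit Jade (parent Mesa)
                  Jade–Mesa: parent, skip
                Mesa–Brent: Brent visited and ≠ parent → cycle
Cycle: Brent – Ione – Clio – Hilo – Galt – Fargo – Dover – Mesa – Brent.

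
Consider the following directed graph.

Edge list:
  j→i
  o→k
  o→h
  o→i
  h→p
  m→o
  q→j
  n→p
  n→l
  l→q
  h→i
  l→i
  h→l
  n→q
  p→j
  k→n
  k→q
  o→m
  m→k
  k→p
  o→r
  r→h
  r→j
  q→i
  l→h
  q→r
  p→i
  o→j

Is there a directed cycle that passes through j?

j lies on a cycle iff there is a path from j back to itself.
Exploring from j, it never reaches itself; equivalently, its strongly connected component is a singleton.

No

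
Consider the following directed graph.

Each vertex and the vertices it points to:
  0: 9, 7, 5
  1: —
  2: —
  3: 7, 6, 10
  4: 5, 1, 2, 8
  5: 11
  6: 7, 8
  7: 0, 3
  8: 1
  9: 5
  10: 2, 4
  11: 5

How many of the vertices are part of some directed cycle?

6

A vertex is on a directed cycle iff it belongs to a strongly connected component of size ≥ 2 (or has a self-loop).
The vertices on cycles are {0, 3, 5, 6, 7, 11} — 6 in total.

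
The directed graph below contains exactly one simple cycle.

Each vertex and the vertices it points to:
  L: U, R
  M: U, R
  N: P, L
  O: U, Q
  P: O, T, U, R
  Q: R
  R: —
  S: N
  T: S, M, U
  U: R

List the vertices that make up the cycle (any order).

N, P, S, T

DFS with gray/black marking from S:
S gray
  N gray
    P gray
      O gray
        U gray
          R gray
          R black
        U black
        Q gray
          Q→R: R black — skip
        Q black
      O black
      T gray
        T→S: S is gray → back edge
Back edge closes the cycle S → N → P → T → S; its vertices are {N, P, S, T}.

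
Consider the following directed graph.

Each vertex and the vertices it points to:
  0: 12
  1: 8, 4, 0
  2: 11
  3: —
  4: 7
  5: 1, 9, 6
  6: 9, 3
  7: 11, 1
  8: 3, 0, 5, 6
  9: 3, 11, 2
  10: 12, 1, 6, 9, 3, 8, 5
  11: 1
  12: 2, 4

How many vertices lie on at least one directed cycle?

A vertex is on a directed cycle iff it belongs to a strongly connected component of size ≥ 2 (or has a self-loop).
The vertices on cycles are {0, 1, 2, 4, 5, 6, 7, 8, 9, 11, 12} — 11 in total.

11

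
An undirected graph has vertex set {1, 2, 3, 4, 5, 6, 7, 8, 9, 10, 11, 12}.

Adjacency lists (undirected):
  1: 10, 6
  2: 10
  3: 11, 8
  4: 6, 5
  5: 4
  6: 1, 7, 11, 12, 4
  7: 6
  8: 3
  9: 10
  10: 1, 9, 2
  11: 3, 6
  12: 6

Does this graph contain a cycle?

DFS, tracking each vertex's parent; an edge to a visited non-parent vertex closes a cycle.
Start from 5:
visit 5 (parent –)
  visit 4 (parent 5)
    visit 6 (parent 4)
      visit 1 (parent 6)
        visit 10 (parent 1)
          10–1: parent, skip
          visit 9 (parent 10)
            9–10: parent, skip
          visit 2 (parent 10)
            2–10: parent, skip
        1–6: parent, skip
      visit 7 (parent 6)
        7–6: parent, skip
      visit 11 (parent 6)
        visit 3 (parent 11)
          3–11: parent, skip
          visit 8 (parent 3)
            8–3: parent, skip
        11–6: parent, skip
      visit 12 (parent 6)
        12–6: parent, skip
      6–4: parent, skip
    4–5: parent, skip
No non-parent visited neighbor found — the graph is a forest.

No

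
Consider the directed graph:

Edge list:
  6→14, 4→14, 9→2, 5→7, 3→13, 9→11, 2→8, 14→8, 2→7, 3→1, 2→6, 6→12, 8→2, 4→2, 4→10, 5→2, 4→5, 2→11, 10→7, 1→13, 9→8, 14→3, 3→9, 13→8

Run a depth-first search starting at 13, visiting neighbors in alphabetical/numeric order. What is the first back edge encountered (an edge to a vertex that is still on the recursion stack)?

DFS from 13 (visiting neighbors in alphabetical/numeric order); mark gray on enter, black on exit:
13 gray
  8 gray
    2 gray
      6 gray
        12 gray
        12 black
        14 gray
          3 gray
            1 gray
              1→13: 13 is gray → back edge
First back edge: 1 → 13.

1->13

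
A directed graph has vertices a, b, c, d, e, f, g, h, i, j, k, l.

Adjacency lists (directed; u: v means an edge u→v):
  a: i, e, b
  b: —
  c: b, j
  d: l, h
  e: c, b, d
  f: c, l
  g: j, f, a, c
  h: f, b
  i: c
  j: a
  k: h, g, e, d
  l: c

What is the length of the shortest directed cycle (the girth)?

4

For each vertex v, BFS finds the shortest path from v back to v.
The shortest such closed walk is j → a → i → c → j, length 4.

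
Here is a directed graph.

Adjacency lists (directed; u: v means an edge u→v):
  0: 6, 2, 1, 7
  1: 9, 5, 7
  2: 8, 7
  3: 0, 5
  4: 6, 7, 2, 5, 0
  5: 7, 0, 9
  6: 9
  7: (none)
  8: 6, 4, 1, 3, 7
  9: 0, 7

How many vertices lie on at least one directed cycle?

A vertex is on a directed cycle iff it belongs to a strongly connected component of size ≥ 2 (or has a self-loop).
The vertices on cycles are {0, 1, 2, 3, 4, 5, 6, 8, 9} — 9 in total.

9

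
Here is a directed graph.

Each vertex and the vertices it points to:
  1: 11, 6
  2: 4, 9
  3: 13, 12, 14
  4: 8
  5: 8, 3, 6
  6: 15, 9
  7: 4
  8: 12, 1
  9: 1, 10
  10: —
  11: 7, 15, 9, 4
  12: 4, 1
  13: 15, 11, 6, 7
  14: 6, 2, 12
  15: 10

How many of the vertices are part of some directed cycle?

8

A vertex is on a directed cycle iff it belongs to a strongly connected component of size ≥ 2 (or has a self-loop).
The vertices on cycles are {1, 4, 6, 7, 8, 9, 11, 12} — 8 in total.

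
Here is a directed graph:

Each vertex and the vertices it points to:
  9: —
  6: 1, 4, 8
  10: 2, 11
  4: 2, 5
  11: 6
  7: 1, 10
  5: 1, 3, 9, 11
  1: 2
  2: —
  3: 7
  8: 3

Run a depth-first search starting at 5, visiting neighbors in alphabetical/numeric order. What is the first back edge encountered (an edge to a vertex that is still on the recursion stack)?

DFS from 5 (visiting neighbors in alphabetical/numeric order); mark gray on enter, black on exit:
5 gray
  1 gray
    2 gray
    2 black
  1 black
  3 gray
    7 gray
      7→1: 1 black — skip
      10 gray
        10→2: 2 black — skip
        11 gray
          6 gray
            6→1: 1 black — skip
            4 gray
              4→2: 2 black — skip
              4→5: 5 is gray → back edge
First back edge: 4 → 5.

4->5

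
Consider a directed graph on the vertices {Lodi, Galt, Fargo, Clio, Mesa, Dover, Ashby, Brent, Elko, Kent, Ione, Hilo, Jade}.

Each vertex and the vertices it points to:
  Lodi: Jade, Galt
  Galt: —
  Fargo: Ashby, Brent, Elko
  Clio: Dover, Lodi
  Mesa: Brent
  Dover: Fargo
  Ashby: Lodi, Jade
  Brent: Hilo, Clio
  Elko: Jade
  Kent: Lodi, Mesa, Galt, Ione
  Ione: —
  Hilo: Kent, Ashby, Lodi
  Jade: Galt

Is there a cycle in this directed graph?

DFS with white/gray/black marking, starting from Elko:
Elko gray
  Jade gray
    Galt gray
    Galt black
  Jade black
Elko black
Lodi gray
  Lodi→Jade: Jade black — skip
  Lodi→Galt: Galt black — skip
Lodi black
Fargo gray
  Ashby gray
    Ashby→Lodi: Lodi black — skip
    Ashby→Jade: Jade black — skip
  Ashby black
  Brent gray
    Hilo gray
      Kent gray
        Kent→Lodi: Lodi black — skip
        Mesa gray
          Mesa→Brent: Brent is gray → back edge
Back edge found, so a cycle exists: Brent → Hilo → Kent → Mesa → Brent.

Yes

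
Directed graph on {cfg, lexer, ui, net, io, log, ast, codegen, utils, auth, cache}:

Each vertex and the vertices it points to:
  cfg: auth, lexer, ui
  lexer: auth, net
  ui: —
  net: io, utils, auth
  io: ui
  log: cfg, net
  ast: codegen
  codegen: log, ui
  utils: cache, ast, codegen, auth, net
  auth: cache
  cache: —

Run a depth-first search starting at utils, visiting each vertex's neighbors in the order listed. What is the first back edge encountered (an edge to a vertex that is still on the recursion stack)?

DFS from utils (visiting each vertex's neighbors in the order listed); mark gray on enter, black on exit:
utils gray
  cache gray
  cache black
  ast gray
    codegen gray
      log gray
        cfg gray
          auth gray
            auth→cache: cache black — skip
          auth black
          lexer gray
            lexer→auth: auth black — skip
            net gray
              io gray
                ui gray
                ui black
              io black
              net→utils: utils is gray → back edge
First back edge: net → utils.

net->utils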